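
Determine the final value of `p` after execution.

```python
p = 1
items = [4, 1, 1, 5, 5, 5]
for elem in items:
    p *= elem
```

Let's trace through this code step by step.

Initialize: p = 1
Initialize: items = [4, 1, 1, 5, 5, 5]
Entering loop: for elem in items:

After execution: p = 500
500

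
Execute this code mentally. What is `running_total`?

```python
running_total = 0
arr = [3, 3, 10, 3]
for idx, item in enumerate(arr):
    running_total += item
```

Let's trace through this code step by step.

Initialize: running_total = 0
Initialize: arr = [3, 3, 10, 3]
Entering loop: for idx, item in enumerate(arr):

After execution: running_total = 19
19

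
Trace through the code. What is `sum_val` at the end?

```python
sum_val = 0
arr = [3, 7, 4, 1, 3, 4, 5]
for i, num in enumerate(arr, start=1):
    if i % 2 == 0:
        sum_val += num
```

Let's trace through this code step by step.

Initialize: sum_val = 0
Initialize: arr = [3, 7, 4, 1, 3, 4, 5]
Entering loop: for i, num in enumerate(arr, start=1):

After execution: sum_val = 12
12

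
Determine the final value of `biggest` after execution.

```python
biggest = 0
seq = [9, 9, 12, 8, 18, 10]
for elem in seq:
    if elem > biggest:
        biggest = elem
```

Let's trace through this code step by step.

Initialize: biggest = 0
Initialize: seq = [9, 9, 12, 8, 18, 10]
Entering loop: for elem in seq:

After execution: biggest = 18
18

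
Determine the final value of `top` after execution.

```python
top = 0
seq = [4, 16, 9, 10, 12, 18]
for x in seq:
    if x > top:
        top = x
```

Let's trace through this code step by step.

Initialize: top = 0
Initialize: seq = [4, 16, 9, 10, 12, 18]
Entering loop: for x in seq:

After execution: top = 18
18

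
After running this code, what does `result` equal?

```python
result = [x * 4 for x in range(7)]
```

Let's trace through this code step by step.

Initialize: result = [x * 4 for x in range(7)]

After execution: result = [0, 4, 8, 12, 16, 20, 24]
[0, 4, 8, 12, 16, 20, 24]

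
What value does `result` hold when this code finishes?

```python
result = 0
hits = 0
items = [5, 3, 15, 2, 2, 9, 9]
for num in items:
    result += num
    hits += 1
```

Let's trace through this code step by step.

Initialize: result = 0
Initialize: hits = 0
Initialize: items = [5, 3, 15, 2, 2, 9, 9]
Entering loop: for num in items:

After execution: result = 45
45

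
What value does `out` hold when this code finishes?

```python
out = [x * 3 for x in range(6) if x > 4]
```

Let's trace through this code step by step.

Initialize: out = [x * 3 for x in range(6) if x > 4]

After execution: out = [15]
[15]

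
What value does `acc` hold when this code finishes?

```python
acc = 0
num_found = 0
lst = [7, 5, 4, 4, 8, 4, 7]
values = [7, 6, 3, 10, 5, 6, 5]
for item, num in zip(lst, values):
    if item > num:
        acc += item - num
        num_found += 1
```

Let's trace through this code step by step.

Initialize: acc = 0
Initialize: num_found = 0
Initialize: lst = [7, 5, 4, 4, 8, 4, 7]
Initialize: values = [7, 6, 3, 10, 5, 6, 5]
Entering loop: for item, num in zip(lst, values):

After execution: acc = 6
6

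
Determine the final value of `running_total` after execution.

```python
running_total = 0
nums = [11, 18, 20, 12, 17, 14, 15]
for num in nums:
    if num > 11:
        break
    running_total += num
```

Let's trace through this code step by step.

Initialize: running_total = 0
Initialize: nums = [11, 18, 20, 12, 17, 14, 15]
Entering loop: for num in nums:

After execution: running_total = 11
11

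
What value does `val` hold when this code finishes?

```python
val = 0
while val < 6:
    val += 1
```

Let's trace through this code step by step.

Initialize: val = 0
Entering loop: while val < 6:

After execution: val = 6
6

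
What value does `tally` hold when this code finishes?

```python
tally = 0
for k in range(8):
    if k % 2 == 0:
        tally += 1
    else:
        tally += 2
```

Let's trace through this code step by step.

Initialize: tally = 0
Entering loop: for k in range(8):

After execution: tally = 12
12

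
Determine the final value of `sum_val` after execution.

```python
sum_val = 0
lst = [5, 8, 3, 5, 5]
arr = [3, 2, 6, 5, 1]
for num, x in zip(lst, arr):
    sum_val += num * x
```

Let's trace through this code step by step.

Initialize: sum_val = 0
Initialize: lst = [5, 8, 3, 5, 5]
Initialize: arr = [3, 2, 6, 5, 1]
Entering loop: for num, x in zip(lst, arr):

After execution: sum_val = 79
79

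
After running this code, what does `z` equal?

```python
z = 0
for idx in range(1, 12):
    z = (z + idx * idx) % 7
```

Let's trace through this code step by step.

Initialize: z = 0
Entering loop: for idx in range(1, 12):

After execution: z = 2
2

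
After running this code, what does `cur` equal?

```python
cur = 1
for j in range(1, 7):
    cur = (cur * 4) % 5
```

Let's trace through this code step by step.

Initialize: cur = 1
Entering loop: for j in range(1, 7):

After execution: cur = 1
1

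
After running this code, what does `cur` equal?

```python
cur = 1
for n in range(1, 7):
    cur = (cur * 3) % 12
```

Let's trace through this code step by step.

Initialize: cur = 1
Entering loop: for n in range(1, 7):

After execution: cur = 9
9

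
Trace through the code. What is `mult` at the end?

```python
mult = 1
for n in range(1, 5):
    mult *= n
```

Let's trace through this code step by step.

Initialize: mult = 1
Entering loop: for n in range(1, 5):

After execution: mult = 24
24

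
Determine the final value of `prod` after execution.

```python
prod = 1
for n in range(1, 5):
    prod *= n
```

Let's trace through this code step by step.

Initialize: prod = 1
Entering loop: for n in range(1, 5):

After execution: prod = 24
24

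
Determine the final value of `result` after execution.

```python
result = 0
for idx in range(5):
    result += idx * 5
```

Let's trace through this code step by step.

Initialize: result = 0
Entering loop: for idx in range(5):

After execution: result = 50
50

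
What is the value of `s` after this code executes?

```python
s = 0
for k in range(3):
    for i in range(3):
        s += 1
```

Let's trace through this code step by step.

Initialize: s = 0
Entering loop: for k in range(3):

After execution: s = 9
9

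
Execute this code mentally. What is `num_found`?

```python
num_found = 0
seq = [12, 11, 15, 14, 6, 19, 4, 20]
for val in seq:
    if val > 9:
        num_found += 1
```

Let's trace through this code step by step.

Initialize: num_found = 0
Initialize: seq = [12, 11, 15, 14, 6, 19, 4, 20]
Entering loop: for val in seq:

After execution: num_found = 6
6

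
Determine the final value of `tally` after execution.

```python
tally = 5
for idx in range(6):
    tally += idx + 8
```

Let's trace through this code step by step.

Initialize: tally = 5
Entering loop: for idx in range(6):

After execution: tally = 68
68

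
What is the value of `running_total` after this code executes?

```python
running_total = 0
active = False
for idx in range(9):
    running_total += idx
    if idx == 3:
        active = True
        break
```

Let's trace through this code step by step.

Initialize: running_total = 0
Initialize: active = False
Entering loop: for idx in range(9):

After execution: running_total = 6
6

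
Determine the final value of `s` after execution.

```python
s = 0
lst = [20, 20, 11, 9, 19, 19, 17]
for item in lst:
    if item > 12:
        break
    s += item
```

Let's trace through this code step by step.

Initialize: s = 0
Initialize: lst = [20, 20, 11, 9, 19, 19, 17]
Entering loop: for item in lst:

After execution: s = 0
0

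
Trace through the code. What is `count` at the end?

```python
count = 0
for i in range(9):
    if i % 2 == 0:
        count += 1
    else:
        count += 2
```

Let's trace through this code step by step.

Initialize: count = 0
Entering loop: for i in range(9):

After execution: count = 13
13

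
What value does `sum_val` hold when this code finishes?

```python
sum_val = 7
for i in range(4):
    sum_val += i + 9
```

Let's trace through this code step by step.

Initialize: sum_val = 7
Entering loop: for i in range(4):

After execution: sum_val = 49
49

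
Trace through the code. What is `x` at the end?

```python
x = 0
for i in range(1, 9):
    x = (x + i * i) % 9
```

Let's trace through this code step by step.

Initialize: x = 0
Entering loop: for i in range(1, 9):

After execution: x = 6
6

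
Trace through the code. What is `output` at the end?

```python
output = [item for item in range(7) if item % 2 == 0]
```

Let's trace through this code step by step.

Initialize: output = [item for item in range(7) if item % 2 == 0]

After execution: output = [0, 2, 4, 6]
[0, 2, 4, 6]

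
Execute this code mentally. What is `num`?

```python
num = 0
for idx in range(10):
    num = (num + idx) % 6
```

Let's trace through this code step by step.

Initialize: num = 0
Entering loop: for idx in range(10):

After execution: num = 3
3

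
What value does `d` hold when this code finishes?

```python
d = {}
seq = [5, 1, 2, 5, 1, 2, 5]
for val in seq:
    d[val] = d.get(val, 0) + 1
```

Let's trace through this code step by step.

Initialize: d = {}
Initialize: seq = [5, 1, 2, 5, 1, 2, 5]
Entering loop: for val in seq:

After execution: d = {5: 3, 1: 2, 2: 2}
{5: 3, 1: 2, 2: 2}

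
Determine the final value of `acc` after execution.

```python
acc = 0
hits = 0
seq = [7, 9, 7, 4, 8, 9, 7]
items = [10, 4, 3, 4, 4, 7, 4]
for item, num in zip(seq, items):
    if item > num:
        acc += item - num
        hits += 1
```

Let's trace through this code step by step.

Initialize: acc = 0
Initialize: hits = 0
Initialize: seq = [7, 9, 7, 4, 8, 9, 7]
Initialize: items = [10, 4, 3, 4, 4, 7, 4]
Entering loop: for item, num in zip(seq, items):

After execution: acc = 18
18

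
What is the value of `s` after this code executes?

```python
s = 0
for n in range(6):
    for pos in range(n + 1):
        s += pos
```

Let's trace through this code step by step.

Initialize: s = 0
Entering loop: for n in range(6):

After execution: s = 35
35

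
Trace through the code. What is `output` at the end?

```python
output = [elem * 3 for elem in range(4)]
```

Let's trace through this code step by step.

Initialize: output = [elem * 3 for elem in range(4)]

After execution: output = [0, 3, 6, 9]
[0, 3, 6, 9]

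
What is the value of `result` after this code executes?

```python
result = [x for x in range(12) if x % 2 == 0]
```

Let's trace through this code step by step.

Initialize: result = [x for x in range(12) if x % 2 == 0]

After execution: result = [0, 2, 4, 6, 8, 10]
[0, 2, 4, 6, 8, 10]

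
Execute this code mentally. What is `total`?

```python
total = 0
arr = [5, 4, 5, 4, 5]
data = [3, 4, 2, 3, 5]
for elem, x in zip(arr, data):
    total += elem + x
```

Let's trace through this code step by step.

Initialize: total = 0
Initialize: arr = [5, 4, 5, 4, 5]
Initialize: data = [3, 4, 2, 3, 5]
Entering loop: for elem, x in zip(arr, data):

After execution: total = 40
40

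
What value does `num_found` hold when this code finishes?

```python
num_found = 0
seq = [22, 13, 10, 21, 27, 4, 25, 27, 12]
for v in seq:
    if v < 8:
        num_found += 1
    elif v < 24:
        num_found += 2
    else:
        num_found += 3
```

Let's trace through this code step by step.

Initialize: num_found = 0
Initialize: seq = [22, 13, 10, 21, 27, 4, 25, 27, 12]
Entering loop: for v in seq:

After execution: num_found = 20
20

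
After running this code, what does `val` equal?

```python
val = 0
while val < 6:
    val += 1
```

Let's trace through this code step by step.

Initialize: val = 0
Entering loop: while val < 6:

After execution: val = 6
6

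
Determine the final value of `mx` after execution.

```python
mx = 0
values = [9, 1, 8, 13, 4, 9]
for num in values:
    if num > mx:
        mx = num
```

Let's trace through this code step by step.

Initialize: mx = 0
Initialize: values = [9, 1, 8, 13, 4, 9]
Entering loop: for num in values:

After execution: mx = 13
13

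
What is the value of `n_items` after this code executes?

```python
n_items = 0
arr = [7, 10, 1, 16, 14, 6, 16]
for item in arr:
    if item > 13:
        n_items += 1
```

Let's trace through this code step by step.

Initialize: n_items = 0
Initialize: arr = [7, 10, 1, 16, 14, 6, 16]
Entering loop: for item in arr:

After execution: n_items = 3
3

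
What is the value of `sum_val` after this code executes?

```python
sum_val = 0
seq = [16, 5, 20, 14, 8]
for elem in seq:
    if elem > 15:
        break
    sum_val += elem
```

Let's trace through this code step by step.

Initialize: sum_val = 0
Initialize: seq = [16, 5, 20, 14, 8]
Entering loop: for elem in seq:

After execution: sum_val = 0
0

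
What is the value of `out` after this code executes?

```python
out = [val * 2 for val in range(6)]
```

Let's trace through this code step by step.

Initialize: out = [val * 2 for val in range(6)]

After execution: out = [0, 2, 4, 6, 8, 10]
[0, 2, 4, 6, 8, 10]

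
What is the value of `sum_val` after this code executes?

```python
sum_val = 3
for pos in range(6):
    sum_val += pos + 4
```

Let's trace through this code step by step.

Initialize: sum_val = 3
Entering loop: for pos in range(6):

After execution: sum_val = 42
42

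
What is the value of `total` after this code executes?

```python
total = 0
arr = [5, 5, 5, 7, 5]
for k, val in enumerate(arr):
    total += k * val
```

Let's trace through this code step by step.

Initialize: total = 0
Initialize: arr = [5, 5, 5, 7, 5]
Entering loop: for k, val in enumerate(arr):

After execution: total = 56
56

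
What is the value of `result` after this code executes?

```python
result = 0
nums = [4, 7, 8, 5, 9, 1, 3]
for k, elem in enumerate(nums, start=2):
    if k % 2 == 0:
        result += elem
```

Let's trace through this code step by step.

Initialize: result = 0
Initialize: nums = [4, 7, 8, 5, 9, 1, 3]
Entering loop: for k, elem in enumerate(nums, start=2):

After execution: result = 24
24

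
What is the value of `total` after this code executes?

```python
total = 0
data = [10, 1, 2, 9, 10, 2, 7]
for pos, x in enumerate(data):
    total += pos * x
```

Let's trace through this code step by step.

Initialize: total = 0
Initialize: data = [10, 1, 2, 9, 10, 2, 7]
Entering loop: for pos, x in enumerate(data):

After execution: total = 124
124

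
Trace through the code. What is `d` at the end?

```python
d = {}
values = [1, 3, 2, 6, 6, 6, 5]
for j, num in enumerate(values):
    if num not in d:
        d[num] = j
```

Let's trace through this code step by step.

Initialize: d = {}
Initialize: values = [1, 3, 2, 6, 6, 6, 5]
Entering loop: for j, num in enumerate(values):

After execution: d = {1: 0, 3: 1, 2: 2, 6: 3, 5: 6}
{1: 0, 3: 1, 2: 2, 6: 3, 5: 6}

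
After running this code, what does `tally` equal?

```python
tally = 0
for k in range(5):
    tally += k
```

Let's trace through this code step by step.

Initialize: tally = 0
Entering loop: for k in range(5):

After execution: tally = 10
10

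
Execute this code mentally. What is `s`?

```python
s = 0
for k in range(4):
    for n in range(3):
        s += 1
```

Let's trace through this code step by step.

Initialize: s = 0
Entering loop: for k in range(4):

After execution: s = 12
12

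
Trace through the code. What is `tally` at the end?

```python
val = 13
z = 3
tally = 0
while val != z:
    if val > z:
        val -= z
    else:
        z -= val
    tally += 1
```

Let's trace through this code step by step.

Initialize: val = 13
Initialize: z = 3
Initialize: tally = 0
Entering loop: while val != z:

After execution: tally = 6
6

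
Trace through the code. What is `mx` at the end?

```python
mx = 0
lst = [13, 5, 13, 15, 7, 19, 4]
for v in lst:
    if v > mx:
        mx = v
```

Let's trace through this code step by step.

Initialize: mx = 0
Initialize: lst = [13, 5, 13, 15, 7, 19, 4]
Entering loop: for v in lst:

After execution: mx = 19
19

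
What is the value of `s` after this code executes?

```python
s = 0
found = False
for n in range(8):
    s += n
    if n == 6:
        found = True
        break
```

Let's trace through this code step by step.

Initialize: s = 0
Initialize: found = False
Entering loop: for n in range(8):

After execution: s = 21
21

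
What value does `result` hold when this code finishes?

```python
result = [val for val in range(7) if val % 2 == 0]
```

Let's trace through this code step by step.

Initialize: result = [val for val in range(7) if val % 2 == 0]

After execution: result = [0, 2, 4, 6]
[0, 2, 4, 6]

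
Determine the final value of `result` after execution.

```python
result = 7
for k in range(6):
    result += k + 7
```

Let's trace through this code step by step.

Initialize: result = 7
Entering loop: for k in range(6):

After execution: result = 64
64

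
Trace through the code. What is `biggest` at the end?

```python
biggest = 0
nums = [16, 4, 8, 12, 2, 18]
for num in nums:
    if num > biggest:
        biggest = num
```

Let's trace through this code step by step.

Initialize: biggest = 0
Initialize: nums = [16, 4, 8, 12, 2, 18]
Entering loop: for num in nums:

After execution: biggest = 18
18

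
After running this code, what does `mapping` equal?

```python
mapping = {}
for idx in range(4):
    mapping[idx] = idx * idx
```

Let's trace through this code step by step.

Initialize: mapping = {}
Entering loop: for idx in range(4):

After execution: mapping = {0: 0, 1: 1, 2: 4, 3: 9}
{0: 0, 1: 1, 2: 4, 3: 9}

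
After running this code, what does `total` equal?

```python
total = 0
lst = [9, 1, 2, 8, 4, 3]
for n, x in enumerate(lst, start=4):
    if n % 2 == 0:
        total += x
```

Let's trace through this code step by step.

Initialize: total = 0
Initialize: lst = [9, 1, 2, 8, 4, 3]
Entering loop: for n, x in enumerate(lst, start=4):

After execution: total = 15
15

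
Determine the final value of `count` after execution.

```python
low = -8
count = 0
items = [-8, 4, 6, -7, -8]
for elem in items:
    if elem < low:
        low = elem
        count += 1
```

Let's trace through this code step by step.

Initialize: low = -8
Initialize: count = 0
Initialize: items = [-8, 4, 6, -7, -8]
Entering loop: for elem in items:

After execution: count = 0
0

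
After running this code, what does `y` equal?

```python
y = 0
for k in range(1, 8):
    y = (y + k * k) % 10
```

Let's trace through this code step by step.

Initialize: y = 0
Entering loop: for k in range(1, 8):

After execution: y = 0
0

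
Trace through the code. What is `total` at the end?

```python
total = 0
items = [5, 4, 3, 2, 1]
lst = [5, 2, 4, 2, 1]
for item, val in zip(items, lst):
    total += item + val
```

Let's trace through this code step by step.

Initialize: total = 0
Initialize: items = [5, 4, 3, 2, 1]
Initialize: lst = [5, 2, 4, 2, 1]
Entering loop: for item, val in zip(items, lst):

After execution: total = 29
29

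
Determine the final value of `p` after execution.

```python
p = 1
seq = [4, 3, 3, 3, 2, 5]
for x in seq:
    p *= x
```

Let's trace through this code step by step.

Initialize: p = 1
Initialize: seq = [4, 3, 3, 3, 2, 5]
Entering loop: for x in seq:

After execution: p = 1080
1080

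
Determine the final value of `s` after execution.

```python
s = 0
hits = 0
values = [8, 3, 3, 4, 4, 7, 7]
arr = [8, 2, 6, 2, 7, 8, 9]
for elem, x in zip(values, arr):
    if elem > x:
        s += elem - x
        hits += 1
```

Let's trace through this code step by step.

Initialize: s = 0
Initialize: hits = 0
Initialize: values = [8, 3, 3, 4, 4, 7, 7]
Initialize: arr = [8, 2, 6, 2, 7, 8, 9]
Entering loop: for elem, x in zip(values, arr):

After execution: s = 3
3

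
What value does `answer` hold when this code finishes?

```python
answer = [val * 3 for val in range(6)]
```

Let's trace through this code step by step.

Initialize: answer = [val * 3 for val in range(6)]

After execution: answer = [0, 3, 6, 9, 12, 15]
[0, 3, 6, 9, 12, 15]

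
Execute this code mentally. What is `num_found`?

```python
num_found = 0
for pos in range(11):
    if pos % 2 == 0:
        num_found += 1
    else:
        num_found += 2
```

Let's trace through this code step by step.

Initialize: num_found = 0
Entering loop: for pos in range(11):

After execution: num_found = 16
16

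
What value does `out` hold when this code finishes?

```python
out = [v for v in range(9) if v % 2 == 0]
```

Let's trace through this code step by step.

Initialize: out = [v for v in range(9) if v % 2 == 0]

After execution: out = [0, 2, 4, 6, 8]
[0, 2, 4, 6, 8]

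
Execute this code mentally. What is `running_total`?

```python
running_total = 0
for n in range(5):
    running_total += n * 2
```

Let's trace through this code step by step.

Initialize: running_total = 0
Entering loop: for n in range(5):

After execution: running_total = 20
20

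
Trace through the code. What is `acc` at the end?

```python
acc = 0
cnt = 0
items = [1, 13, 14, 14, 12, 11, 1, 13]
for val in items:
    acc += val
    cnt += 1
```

Let's trace through this code step by step.

Initialize: acc = 0
Initialize: cnt = 0
Initialize: items = [1, 13, 14, 14, 12, 11, 1, 13]
Entering loop: for val in items:

After execution: acc = 79
79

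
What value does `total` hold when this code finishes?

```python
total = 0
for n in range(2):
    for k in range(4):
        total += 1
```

Let's trace through this code step by step.

Initialize: total = 0
Entering loop: for n in range(2):

After execution: total = 8
8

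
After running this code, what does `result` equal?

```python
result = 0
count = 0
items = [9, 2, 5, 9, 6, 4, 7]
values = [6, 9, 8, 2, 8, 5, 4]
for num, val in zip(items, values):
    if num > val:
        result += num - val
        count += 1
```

Let's trace through this code step by step.

Initialize: result = 0
Initialize: count = 0
Initialize: items = [9, 2, 5, 9, 6, 4, 7]
Initialize: values = [6, 9, 8, 2, 8, 5, 4]
Entering loop: for num, val in zip(items, values):

After execution: result = 13
13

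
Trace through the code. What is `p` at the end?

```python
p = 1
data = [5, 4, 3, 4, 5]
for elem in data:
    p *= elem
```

Let's trace through this code step by step.

Initialize: p = 1
Initialize: data = [5, 4, 3, 4, 5]
Entering loop: for elem in data:

After execution: p = 1200
1200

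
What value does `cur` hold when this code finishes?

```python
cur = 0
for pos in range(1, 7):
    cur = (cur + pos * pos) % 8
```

Let's trace through this code step by step.

Initialize: cur = 0
Entering loop: for pos in range(1, 7):

After execution: cur = 3
3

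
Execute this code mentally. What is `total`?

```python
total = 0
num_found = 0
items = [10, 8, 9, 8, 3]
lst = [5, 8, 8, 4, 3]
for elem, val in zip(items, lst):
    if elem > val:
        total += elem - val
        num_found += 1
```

Let's trace through this code step by step.

Initialize: total = 0
Initialize: num_found = 0
Initialize: items = [10, 8, 9, 8, 3]
Initialize: lst = [5, 8, 8, 4, 3]
Entering loop: for elem, val in zip(items, lst):

After execution: total = 10
10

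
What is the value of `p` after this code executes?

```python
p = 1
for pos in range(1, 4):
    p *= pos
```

Let's trace through this code step by step.

Initialize: p = 1
Entering loop: for pos in range(1, 4):

After execution: p = 6
6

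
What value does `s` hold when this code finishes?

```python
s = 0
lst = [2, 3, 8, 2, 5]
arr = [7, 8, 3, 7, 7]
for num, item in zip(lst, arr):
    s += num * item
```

Let's trace through this code step by step.

Initialize: s = 0
Initialize: lst = [2, 3, 8, 2, 5]
Initialize: arr = [7, 8, 3, 7, 7]
Entering loop: for num, item in zip(lst, arr):

After execution: s = 111
111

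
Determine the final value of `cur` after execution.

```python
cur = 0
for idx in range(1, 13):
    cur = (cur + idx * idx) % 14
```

Let's trace through this code step by step.

Initialize: cur = 0
Entering loop: for idx in range(1, 13):

After execution: cur = 6
6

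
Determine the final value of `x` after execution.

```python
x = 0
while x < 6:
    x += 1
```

Let's trace through this code step by step.

Initialize: x = 0
Entering loop: while x < 6:

After execution: x = 6
6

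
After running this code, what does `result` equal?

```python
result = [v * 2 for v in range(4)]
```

Let's trace through this code step by step.

Initialize: result = [v * 2 for v in range(4)]

After execution: result = [0, 2, 4, 6]
[0, 2, 4, 6]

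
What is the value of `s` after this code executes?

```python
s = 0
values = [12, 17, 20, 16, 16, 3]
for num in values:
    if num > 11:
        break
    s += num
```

Let's trace through this code step by step.

Initialize: s = 0
Initialize: values = [12, 17, 20, 16, 16, 3]
Entering loop: for num in values:

After execution: s = 0
0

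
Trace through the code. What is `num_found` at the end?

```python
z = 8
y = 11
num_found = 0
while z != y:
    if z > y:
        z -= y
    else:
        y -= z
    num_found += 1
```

Let's trace through this code step by step.

Initialize: z = 8
Initialize: y = 11
Initialize: num_found = 0
Entering loop: while z != y:

After execution: num_found = 5
5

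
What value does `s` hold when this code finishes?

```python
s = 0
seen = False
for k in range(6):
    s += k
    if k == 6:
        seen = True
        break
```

Let's trace through this code step by step.

Initialize: s = 0
Initialize: seen = False
Entering loop: for k in range(6):

After execution: s = 15
15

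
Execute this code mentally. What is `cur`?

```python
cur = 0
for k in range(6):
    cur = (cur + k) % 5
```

Let's trace through this code step by step.

Initialize: cur = 0
Entering loop: for k in range(6):

After execution: cur = 0
0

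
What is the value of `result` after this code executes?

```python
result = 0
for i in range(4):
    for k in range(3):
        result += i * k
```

Let's trace through this code step by step.

Initialize: result = 0
Entering loop: for i in range(4):

After execution: result = 18
18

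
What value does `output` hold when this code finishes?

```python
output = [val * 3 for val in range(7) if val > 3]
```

Let's trace through this code step by step.

Initialize: output = [val * 3 for val in range(7) if val > 3]

After execution: output = [12, 15, 18]
[12, 15, 18]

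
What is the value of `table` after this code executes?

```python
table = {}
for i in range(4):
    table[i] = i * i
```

Let's trace through this code step by step.

Initialize: table = {}
Entering loop: for i in range(4):

After execution: table = {0: 0, 1: 1, 2: 4, 3: 9}
{0: 0, 1: 1, 2: 4, 3: 9}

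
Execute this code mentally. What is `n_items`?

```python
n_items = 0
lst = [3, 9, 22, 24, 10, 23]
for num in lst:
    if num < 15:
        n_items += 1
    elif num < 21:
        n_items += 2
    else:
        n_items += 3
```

Let's trace through this code step by step.

Initialize: n_items = 0
Initialize: lst = [3, 9, 22, 24, 10, 23]
Entering loop: for num in lst:

After execution: n_items = 12
12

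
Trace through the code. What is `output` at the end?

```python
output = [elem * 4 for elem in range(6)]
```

Let's trace through this code step by step.

Initialize: output = [elem * 4 for elem in range(6)]

After execution: output = [0, 4, 8, 12, 16, 20]
[0, 4, 8, 12, 16, 20]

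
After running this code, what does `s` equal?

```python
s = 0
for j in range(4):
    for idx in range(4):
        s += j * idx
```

Let's trace through this code step by step.

Initialize: s = 0
Entering loop: for j in range(4):

After execution: s = 36
36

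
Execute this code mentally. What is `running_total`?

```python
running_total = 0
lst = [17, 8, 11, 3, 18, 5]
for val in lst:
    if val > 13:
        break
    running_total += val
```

Let's trace through this code step by step.

Initialize: running_total = 0
Initialize: lst = [17, 8, 11, 3, 18, 5]
Entering loop: for val in lst:

After execution: running_total = 0
0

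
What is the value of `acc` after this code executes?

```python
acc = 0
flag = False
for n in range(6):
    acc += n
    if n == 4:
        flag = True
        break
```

Let's trace through this code step by step.

Initialize: acc = 0
Initialize: flag = False
Entering loop: for n in range(6):

After execution: acc = 10
10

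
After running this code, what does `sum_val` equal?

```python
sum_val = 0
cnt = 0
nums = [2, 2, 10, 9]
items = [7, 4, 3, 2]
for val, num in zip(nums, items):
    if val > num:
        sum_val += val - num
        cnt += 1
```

Let's trace through this code step by step.

Initialize: sum_val = 0
Initialize: cnt = 0
Initialize: nums = [2, 2, 10, 9]
Initialize: items = [7, 4, 3, 2]
Entering loop: for val, num in zip(nums, items):

After execution: sum_val = 14
14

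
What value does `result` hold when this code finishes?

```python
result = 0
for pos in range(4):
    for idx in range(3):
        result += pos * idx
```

Let's trace through this code step by step.

Initialize: result = 0
Entering loop: for pos in range(4):

After execution: result = 18
18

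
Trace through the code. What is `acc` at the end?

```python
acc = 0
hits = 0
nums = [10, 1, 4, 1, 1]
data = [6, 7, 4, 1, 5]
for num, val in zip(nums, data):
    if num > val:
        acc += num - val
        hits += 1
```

Let's trace through this code step by step.

Initialize: acc = 0
Initialize: hits = 0
Initialize: nums = [10, 1, 4, 1, 1]
Initialize: data = [6, 7, 4, 1, 5]
Entering loop: for num, val in zip(nums, data):

After execution: acc = 4
4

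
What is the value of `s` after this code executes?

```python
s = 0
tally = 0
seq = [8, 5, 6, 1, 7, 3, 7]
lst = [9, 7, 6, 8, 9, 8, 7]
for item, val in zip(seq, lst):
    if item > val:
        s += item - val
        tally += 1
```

Let's trace through this code step by step.

Initialize: s = 0
Initialize: tally = 0
Initialize: seq = [8, 5, 6, 1, 7, 3, 7]
Initialize: lst = [9, 7, 6, 8, 9, 8, 7]
Entering loop: for item, val in zip(seq, lst):

After execution: s = 0
0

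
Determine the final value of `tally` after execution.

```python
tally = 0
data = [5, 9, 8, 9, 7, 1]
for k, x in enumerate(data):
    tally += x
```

Let's trace through this code step by step.

Initialize: tally = 0
Initialize: data = [5, 9, 8, 9, 7, 1]
Entering loop: for k, x in enumerate(data):

After execution: tally = 39
39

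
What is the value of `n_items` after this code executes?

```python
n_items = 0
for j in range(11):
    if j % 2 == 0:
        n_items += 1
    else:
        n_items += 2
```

Let's trace through this code step by step.

Initialize: n_items = 0
Entering loop: for j in range(11):

After execution: n_items = 16
16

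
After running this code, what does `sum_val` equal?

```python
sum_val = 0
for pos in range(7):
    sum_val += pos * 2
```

Let's trace through this code step by step.

Initialize: sum_val = 0
Entering loop: for pos in range(7):

After execution: sum_val = 42
42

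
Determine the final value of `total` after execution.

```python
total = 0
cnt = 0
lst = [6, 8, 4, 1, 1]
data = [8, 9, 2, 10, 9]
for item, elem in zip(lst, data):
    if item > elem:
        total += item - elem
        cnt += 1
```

Let's trace through this code step by step.

Initialize: total = 0
Initialize: cnt = 0
Initialize: lst = [6, 8, 4, 1, 1]
Initialize: data = [8, 9, 2, 10, 9]
Entering loop: for item, elem in zip(lst, data):

After execution: total = 2
2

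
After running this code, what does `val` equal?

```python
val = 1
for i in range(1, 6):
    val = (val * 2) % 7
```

Let's trace through this code step by step.

Initialize: val = 1
Entering loop: for i in range(1, 6):

After execution: val = 4
4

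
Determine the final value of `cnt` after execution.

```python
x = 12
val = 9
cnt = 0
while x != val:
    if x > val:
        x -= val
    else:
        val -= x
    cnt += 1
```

Let's trace through this code step by step.

Initialize: x = 12
Initialize: val = 9
Initialize: cnt = 0
Entering loop: while x != val:

After execution: cnt = 3
3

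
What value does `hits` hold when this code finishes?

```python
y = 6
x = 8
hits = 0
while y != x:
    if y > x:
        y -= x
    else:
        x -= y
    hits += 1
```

Let's trace through this code step by step.

Initialize: y = 6
Initialize: x = 8
Initialize: hits = 0
Entering loop: while y != x:

After execution: hits = 3
3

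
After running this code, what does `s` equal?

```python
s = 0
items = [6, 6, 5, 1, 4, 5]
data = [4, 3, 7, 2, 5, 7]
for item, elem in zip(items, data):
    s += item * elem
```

Let's trace through this code step by step.

Initialize: s = 0
Initialize: items = [6, 6, 5, 1, 4, 5]
Initialize: data = [4, 3, 7, 2, 5, 7]
Entering loop: for item, elem in zip(items, data):

After execution: s = 134
134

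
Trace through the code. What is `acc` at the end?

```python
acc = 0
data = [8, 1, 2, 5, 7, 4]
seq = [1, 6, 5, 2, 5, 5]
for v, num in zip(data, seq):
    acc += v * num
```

Let's trace through this code step by step.

Initialize: acc = 0
Initialize: data = [8, 1, 2, 5, 7, 4]
Initialize: seq = [1, 6, 5, 2, 5, 5]
Entering loop: for v, num in zip(data, seq):

After execution: acc = 89
89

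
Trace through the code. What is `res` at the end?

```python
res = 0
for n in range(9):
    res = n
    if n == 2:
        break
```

Let's trace through this code step by step.

Initialize: res = 0
Entering loop: for n in range(9):

After execution: res = 2
2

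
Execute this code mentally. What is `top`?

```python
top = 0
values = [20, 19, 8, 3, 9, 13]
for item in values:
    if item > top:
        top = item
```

Let's trace through this code step by step.

Initialize: top = 0
Initialize: values = [20, 19, 8, 3, 9, 13]
Entering loop: for item in values:

After execution: top = 20
20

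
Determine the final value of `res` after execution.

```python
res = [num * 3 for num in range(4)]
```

Let's trace through this code step by step.

Initialize: res = [num * 3 for num in range(4)]

After execution: res = [0, 3, 6, 9]
[0, 3, 6, 9]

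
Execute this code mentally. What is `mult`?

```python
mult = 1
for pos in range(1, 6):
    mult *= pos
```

Let's trace through this code step by step.

Initialize: mult = 1
Entering loop: for pos in range(1, 6):

After execution: mult = 120
120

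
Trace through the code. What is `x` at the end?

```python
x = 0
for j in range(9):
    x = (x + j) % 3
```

Let's trace through this code step by step.

Initialize: x = 0
Entering loop: for j in range(9):

After execution: x = 0
0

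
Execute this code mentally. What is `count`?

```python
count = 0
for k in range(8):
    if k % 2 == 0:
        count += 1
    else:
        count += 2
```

Let's trace through this code step by step.

Initialize: count = 0
Entering loop: for k in range(8):

After execution: count = 12
12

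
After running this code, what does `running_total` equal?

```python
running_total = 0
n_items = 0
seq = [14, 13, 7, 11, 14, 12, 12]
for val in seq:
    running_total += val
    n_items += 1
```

Let's trace through this code step by step.

Initialize: running_total = 0
Initialize: n_items = 0
Initialize: seq = [14, 13, 7, 11, 14, 12, 12]
Entering loop: for val in seq:

After execution: running_total = 83
83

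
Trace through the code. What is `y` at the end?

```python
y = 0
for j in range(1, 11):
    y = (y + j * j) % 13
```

Let's trace through this code step by step.

Initialize: y = 0
Entering loop: for j in range(1, 11):

After execution: y = 8
8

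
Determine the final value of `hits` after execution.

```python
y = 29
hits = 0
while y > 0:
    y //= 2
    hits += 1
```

Let's trace through this code step by step.

Initialize: y = 29
Initialize: hits = 0
Entering loop: while y > 0:

After execution: hits = 5
5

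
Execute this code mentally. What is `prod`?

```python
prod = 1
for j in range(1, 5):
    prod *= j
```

Let's trace through this code step by step.

Initialize: prod = 1
Entering loop: for j in range(1, 5):

After execution: prod = 24
24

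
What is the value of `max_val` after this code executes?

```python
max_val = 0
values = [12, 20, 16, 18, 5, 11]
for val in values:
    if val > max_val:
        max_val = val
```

Let's trace through this code step by step.

Initialize: max_val = 0
Initialize: values = [12, 20, 16, 18, 5, 11]
Entering loop: for val in values:

After execution: max_val = 20
20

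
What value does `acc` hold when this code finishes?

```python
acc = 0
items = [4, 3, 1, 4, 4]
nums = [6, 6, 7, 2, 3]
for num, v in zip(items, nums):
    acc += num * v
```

Let's trace through this code step by step.

Initialize: acc = 0
Initialize: items = [4, 3, 1, 4, 4]
Initialize: nums = [6, 6, 7, 2, 3]
Entering loop: for num, v in zip(items, nums):

After execution: acc = 69
69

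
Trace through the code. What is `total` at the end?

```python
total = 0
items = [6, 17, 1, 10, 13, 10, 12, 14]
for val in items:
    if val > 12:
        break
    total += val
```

Let's trace through this code step by step.

Initialize: total = 0
Initialize: items = [6, 17, 1, 10, 13, 10, 12, 14]
Entering loop: for val in items:

After execution: total = 6
6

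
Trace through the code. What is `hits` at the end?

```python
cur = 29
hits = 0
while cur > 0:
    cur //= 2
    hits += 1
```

Let's trace through this code step by step.

Initialize: cur = 29
Initialize: hits = 0
Entering loop: while cur > 0:

After execution: hits = 5
5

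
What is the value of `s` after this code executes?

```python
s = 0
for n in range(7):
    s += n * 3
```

Let's trace through this code step by step.

Initialize: s = 0
Entering loop: for n in range(7):

After execution: s = 63
63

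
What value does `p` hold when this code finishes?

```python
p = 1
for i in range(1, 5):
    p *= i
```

Let's trace through this code step by step.

Initialize: p = 1
Entering loop: for i in range(1, 5):

After execution: p = 24
24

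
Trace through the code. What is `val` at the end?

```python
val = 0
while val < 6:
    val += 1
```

Let's trace through this code step by step.

Initialize: val = 0
Entering loop: while val < 6:

After execution: val = 6
6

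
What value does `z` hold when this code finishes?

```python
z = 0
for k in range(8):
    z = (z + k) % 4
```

Let's trace through this code step by step.

Initialize: z = 0
Entering loop: for k in range(8):

After execution: z = 0
0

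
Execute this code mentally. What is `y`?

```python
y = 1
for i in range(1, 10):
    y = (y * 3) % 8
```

Let's trace through this code step by step.

Initialize: y = 1
Entering loop: for i in range(1, 10):

After execution: y = 3
3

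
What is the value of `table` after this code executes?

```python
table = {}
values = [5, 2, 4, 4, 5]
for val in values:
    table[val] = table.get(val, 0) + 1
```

Let's trace through this code step by step.

Initialize: table = {}
Initialize: values = [5, 2, 4, 4, 5]
Entering loop: for val in values:

After execution: table = {5: 2, 2: 1, 4: 2}
{5: 2, 2: 1, 4: 2}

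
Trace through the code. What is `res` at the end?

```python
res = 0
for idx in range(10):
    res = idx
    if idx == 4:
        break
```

Let's trace through this code step by step.

Initialize: res = 0
Entering loop: for idx in range(10):

After execution: res = 4
4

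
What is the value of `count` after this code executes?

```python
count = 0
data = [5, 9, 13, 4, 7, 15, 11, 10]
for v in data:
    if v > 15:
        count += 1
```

Let's trace through this code step by step.

Initialize: count = 0
Initialize: data = [5, 9, 13, 4, 7, 15, 11, 10]
Entering loop: for v in data:

After execution: count = 0
0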